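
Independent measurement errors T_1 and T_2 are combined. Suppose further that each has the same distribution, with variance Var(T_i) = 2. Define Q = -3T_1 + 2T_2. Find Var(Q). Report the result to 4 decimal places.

26.0000

By independence, Var(Q) = (-3)²Var(T_1) + (2)²Var(T_2)
= (-3)²·2 + (2)²·2 = 26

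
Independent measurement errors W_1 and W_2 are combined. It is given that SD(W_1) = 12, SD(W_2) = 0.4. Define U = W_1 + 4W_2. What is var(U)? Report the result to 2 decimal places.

var(W_1) = 144, var(W_2) = 0.16
By independence, var(U) = (1)²var(W_1) + (4)²var(W_2)
= (1)²·144 + (4)²·0.16 = 146.56

146.56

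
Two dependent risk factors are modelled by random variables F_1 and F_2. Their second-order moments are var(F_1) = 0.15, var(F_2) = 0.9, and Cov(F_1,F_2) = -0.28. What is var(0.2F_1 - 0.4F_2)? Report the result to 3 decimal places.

var(0.2F_1 - 0.4F_2) = (0.2)²·var(F_1) + (-0.4)²·var(F_2) + 2·(0.2)·(-0.4)·Cov(F_1,F_2)
= 0.04·0.15 + 0.16·0.9 + -0.16·-0.28 = 0.1948

0.195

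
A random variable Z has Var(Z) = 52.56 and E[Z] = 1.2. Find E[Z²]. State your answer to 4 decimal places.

E[Z²] = Var(Z) + (E[Z])² = 52.56 + (1.2)² = 54

54.0000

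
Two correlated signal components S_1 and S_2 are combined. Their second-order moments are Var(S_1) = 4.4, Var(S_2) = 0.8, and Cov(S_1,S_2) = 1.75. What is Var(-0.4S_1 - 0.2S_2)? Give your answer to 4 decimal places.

Var(-0.4S_1 - 0.2S_2) = (-0.4)²·Var(S_1) + (-0.2)²·Var(S_2) + 2·(-0.4)·(-0.2)·Cov(S_1,S_2)
= 0.16·4.4 + 0.04·0.8 + 0.16·1.75 = 1.016

1.0160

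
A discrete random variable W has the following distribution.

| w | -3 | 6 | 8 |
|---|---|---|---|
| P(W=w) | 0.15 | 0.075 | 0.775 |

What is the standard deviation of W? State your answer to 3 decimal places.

E[W] = (-3)(0.15) + (6)(0.075) + (8)(0.775) = 6.2
E[W²] = (-3)²(0.15) + (6)²(0.075) + (8)²(0.775) = 53.65
Var(W) = E[W²] − (E[W])² = 53.65 − (6.2)² = 15.21
SD(W) = √15.21 ≈ 3.900

3.900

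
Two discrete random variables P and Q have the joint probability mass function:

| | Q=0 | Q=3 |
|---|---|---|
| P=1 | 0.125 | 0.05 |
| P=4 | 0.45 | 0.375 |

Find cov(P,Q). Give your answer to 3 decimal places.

0.219

E[P] = 3.475,  E[Q] = 1.275
E[PQ] = 4.65
cov(P,Q) = E[PQ] − E[P]E[Q] = 4.65 − (3.475)(1.275) = 0.219375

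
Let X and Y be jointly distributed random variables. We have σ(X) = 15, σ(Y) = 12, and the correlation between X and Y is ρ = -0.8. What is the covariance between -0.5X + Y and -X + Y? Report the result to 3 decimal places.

472.500

Var(X) = (15)² = 225;  Var(Y) = (12)² = 144
Cov(X,Y) = ρ·σ(X)·σ(Y) = -0.8·15·12 = -144
Cov(-0.5X + Y, -X + Y) = (-0.5)(-1)Var(X) + (1)(1)Var(Y) + [(-0.5)(1) + (1)(-1)]Cov(X,Y)
= 0.5·225 + 1·144 + -1.5·-144 = 472.5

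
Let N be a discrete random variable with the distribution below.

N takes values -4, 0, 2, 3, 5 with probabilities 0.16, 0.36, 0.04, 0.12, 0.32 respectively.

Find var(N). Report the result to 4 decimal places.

E[N] = (-4)(0.16) + (0)(0.36) + (2)(0.04) + (3)(0.12) + (5)(0.32) = 1.4
E[N²] = (-4)²(0.16) + (0)²(0.36) + (2)²(0.04) + (3)²(0.12) + (5)²(0.32) = 11.8
var(N) = E[N²] − (E[N])² = 11.8 − (1.4)² = 9.84

9.8400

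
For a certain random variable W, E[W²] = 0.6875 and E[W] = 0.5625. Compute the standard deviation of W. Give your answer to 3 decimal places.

0.609

Var(W) = 0.6875 − (0.5625)² = 0.37109375
SD(W) = √0.37109375 ≈ 0.609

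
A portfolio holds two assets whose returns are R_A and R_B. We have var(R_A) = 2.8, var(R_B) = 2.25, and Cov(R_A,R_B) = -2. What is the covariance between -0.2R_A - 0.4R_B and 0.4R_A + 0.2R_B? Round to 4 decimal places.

-0.0040

Cov(-0.2R_A - 0.4R_B, 0.4R_A + 0.2R_B) = (-0.2)(0.4)var(R_A) + (-0.4)(0.2)var(R_B) + [(-0.2)(0.2) + (-0.4)(0.4)]Cov(R_A,R_B)
= -0.08·2.8 + -0.08·2.25 + -0.2·-2 = -0.004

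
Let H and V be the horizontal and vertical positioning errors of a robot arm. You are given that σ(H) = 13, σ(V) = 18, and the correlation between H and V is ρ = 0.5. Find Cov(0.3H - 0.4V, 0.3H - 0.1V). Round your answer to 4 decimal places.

10.6200

Var(H) = (13)² = 169;  Var(V) = (18)² = 324
Cov(H,V) = ρ·σ(H)·σ(V) = 0.5·13·18 = 117
Cov(0.3H - 0.4V, 0.3H - 0.1V) = (0.3)(0.3)Var(H) + (-0.4)(-0.1)Var(V) + [(0.3)(-0.1) + (-0.4)(0.3)]Cov(H,V)
= 0.09·169 + 0.04·324 + -0.15·117 = 10.62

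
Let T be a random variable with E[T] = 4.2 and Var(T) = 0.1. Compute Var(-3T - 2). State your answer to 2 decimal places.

Var(-3T - 2) = (-3)²·Var(T) = 9·0.1 = 0.9

0.90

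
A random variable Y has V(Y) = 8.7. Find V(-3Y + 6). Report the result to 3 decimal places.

78.300

V(-3Y + 6) = (-3)²·V(Y) = 9·8.7 = 78.3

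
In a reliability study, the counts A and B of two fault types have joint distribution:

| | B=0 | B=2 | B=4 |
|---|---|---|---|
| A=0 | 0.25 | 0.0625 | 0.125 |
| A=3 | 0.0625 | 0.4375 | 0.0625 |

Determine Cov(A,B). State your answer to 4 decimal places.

E[A] = 1.6875,  E[B] = 1.75
E[AB] = 3.375
Cov(A,B) = E[AB] − E[A]E[B] = 3.375 − (1.6875)(1.75) = 0.421875

0.4219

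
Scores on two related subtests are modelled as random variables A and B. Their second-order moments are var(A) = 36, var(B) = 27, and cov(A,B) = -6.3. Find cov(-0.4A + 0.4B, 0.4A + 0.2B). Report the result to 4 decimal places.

-4.1040

cov(-0.4A + 0.4B, 0.4A + 0.2B) = (-0.4)(0.4)var(A) + (0.4)(0.2)var(B) + [(-0.4)(0.2) + (0.4)(0.4)]cov(A,B)
= -0.16·36 + 0.08·27 + 0.08·-6.3 = -4.104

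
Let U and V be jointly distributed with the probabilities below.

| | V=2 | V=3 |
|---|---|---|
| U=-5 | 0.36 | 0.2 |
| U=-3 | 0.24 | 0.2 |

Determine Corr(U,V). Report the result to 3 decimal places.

0.099

E[U] = -4.12,  E[V] = 2.4
E[UV] = -9.84
Cov(U,V) = E[UV] − E[U]E[V] = -9.84 − (-4.12)(2.4) = 0.048
Var(U) = 0.9856,  Var(V) = 0.24
ρ = 0.048 / √(0.9856·0.24) ≈ 0.099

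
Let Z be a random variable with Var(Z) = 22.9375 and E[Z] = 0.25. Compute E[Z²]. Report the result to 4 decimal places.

23.0000

E[Z²] = Var(Z) + (E[Z])² = 22.9375 + (0.25)² = 23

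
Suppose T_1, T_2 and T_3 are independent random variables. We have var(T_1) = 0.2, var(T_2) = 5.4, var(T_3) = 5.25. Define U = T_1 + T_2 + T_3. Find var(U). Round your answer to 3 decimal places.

By independence, var(U) = (1)²var(T_1) + (1)²var(T_2) + (1)²var(T_3)
= (1)²·0.2 + (1)²·5.4 + (1)²·5.25 = 10.85

10.850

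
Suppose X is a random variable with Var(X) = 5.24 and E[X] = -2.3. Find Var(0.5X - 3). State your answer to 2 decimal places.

1.31

Var(0.5X - 3) = (0.5)²·Var(X) = 0.25·5.24 = 1.31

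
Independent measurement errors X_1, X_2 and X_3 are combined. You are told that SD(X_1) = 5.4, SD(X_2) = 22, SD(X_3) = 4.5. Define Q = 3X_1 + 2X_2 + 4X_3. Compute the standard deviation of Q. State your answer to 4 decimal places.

var(X_1) = 29.16, var(X_2) = 484, var(X_3) = 20.25
By independence, var(Q) = (3)²var(X_1) + (2)²var(X_2) + (4)²var(X_3)
= (3)²·29.16 + (2)²·484 + (4)²·20.25 = 2522.44
SD(Q) = √2522.44 ≈ 50.2239

50.2239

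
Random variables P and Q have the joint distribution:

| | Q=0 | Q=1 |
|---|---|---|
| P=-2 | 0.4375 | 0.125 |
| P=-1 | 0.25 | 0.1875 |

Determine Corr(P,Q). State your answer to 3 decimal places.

0.221

E[P] = -1.5625,  E[Q] = 0.3125
E[PQ] = -0.4375
Cov(P,Q) = E[PQ] − E[P]E[Q] = -0.4375 − (-1.5625)(0.3125) = 0.05078125
V(P) = 0.24609375,  V(Q) = 0.21484375
ρ = 0.05078125 / √(0.24609375·0.21484375) ≈ 0.221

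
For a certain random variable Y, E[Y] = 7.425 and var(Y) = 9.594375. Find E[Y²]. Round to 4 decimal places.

64.7250

E[Y²] = var(Y) + (E[Y])² = 9.594375 + (7.425)² = 64.725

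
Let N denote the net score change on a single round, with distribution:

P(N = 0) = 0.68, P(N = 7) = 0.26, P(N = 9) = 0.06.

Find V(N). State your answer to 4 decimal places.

E[N] = (0)(0.68) + (7)(0.26) + (9)(0.06) = 2.36
E[N²] = (0)²(0.68) + (7)²(0.26) + (9)²(0.06) = 17.6
V(N) = E[N²] − (E[N])² = 17.6 − (2.36)² = 12.0304

12.0304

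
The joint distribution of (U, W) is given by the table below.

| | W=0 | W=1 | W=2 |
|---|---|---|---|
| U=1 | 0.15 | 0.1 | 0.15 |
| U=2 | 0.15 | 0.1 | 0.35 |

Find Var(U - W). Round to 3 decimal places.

0.840

E[U] = 1.6,  E[W] = 1.2,  E[UW] = 2
Var(U) = 2.8 − (1.6)² = 0.24;  Var(W) = 2.2 − (1.2)² = 0.76
cov(U,W) = 2 − (1.6)(1.2) = 0.08
Var(U - W) = (1)²·0.24 + (-1)²·0.76 + 2·(1)·(-1)·0.08 = 0.84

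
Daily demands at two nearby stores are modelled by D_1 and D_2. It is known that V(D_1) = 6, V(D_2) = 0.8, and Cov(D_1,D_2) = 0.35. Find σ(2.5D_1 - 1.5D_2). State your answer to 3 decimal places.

6.056

V(2.5D_1 - 1.5D_2) = (2.5)²·V(D_1) + (-1.5)²·V(D_2) + 2·(2.5)·(-1.5)·Cov(D_1,D_2)
= 6.25·6 + 2.25·0.8 + -7.5·0.35 = 36.675
σ(2.5D_1 - 1.5D_2) = √36.675 ≈ 6.056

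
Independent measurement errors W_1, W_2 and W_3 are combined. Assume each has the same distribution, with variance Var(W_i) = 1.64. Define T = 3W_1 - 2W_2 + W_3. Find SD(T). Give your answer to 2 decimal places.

By independence, Var(T) = (3)²Var(W_1) + (-2)²Var(W_2) + (1)²Var(W_3)
= (3)²·1.64 + (-2)²·1.64 + (1)²·1.64 = 22.96
SD(T) = √22.96 ≈ 4.79

4.79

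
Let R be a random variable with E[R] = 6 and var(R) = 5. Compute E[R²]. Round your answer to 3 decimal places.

41.000

E[R²] = var(R) + (E[R])² = 5 + (6)² = 41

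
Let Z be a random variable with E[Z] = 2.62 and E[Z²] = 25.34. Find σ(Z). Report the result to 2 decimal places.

V(Z) = 25.34 − (2.62)² = 18.4756
σ(Z) = √18.4756 ≈ 4.30

4.30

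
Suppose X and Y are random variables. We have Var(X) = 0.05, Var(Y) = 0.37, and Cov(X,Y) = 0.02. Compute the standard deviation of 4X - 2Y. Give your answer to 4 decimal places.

1.4000

Var(4X - 2Y) = (4)²·Var(X) + (-2)²·Var(Y) + 2·(4)·(-2)·Cov(X,Y)
= 16·0.05 + 4·0.37 + -16·0.02 = 1.96
SD(4X - 2Y) = √1.96 ≈ 1.4000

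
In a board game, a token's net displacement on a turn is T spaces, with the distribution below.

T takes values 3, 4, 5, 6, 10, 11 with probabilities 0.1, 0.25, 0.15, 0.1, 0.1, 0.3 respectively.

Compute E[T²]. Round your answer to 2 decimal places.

58.55

E[T²] = (3)²(0.1) + (4)²(0.25) + (5)²(0.15) + (6)²(0.1) + (10)²(0.1) + (11)²(0.3) = 58.55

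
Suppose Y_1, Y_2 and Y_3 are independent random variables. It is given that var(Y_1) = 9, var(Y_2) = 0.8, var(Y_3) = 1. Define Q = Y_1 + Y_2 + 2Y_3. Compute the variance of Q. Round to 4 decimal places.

13.8000

By independence, var(Q) = (1)²var(Y_1) + (1)²var(Y_2) + (2)²var(Y_3)
= (1)²·9 + (1)²·0.8 + (2)²·1 = 13.8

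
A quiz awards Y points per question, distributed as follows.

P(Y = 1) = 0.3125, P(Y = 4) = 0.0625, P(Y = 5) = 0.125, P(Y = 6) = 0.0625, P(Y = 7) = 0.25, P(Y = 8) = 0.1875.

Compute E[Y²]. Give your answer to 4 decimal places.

E[Y²] = (1)²(0.3125) + (4)²(0.0625) + (5)²(0.125) + (6)²(0.0625) + (7)²(0.25) + (8)²(0.1875) = 30.9375

30.9375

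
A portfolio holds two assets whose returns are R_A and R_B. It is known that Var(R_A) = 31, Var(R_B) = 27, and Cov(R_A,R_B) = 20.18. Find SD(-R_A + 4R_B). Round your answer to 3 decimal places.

17.365

Var(-R_A + 4R_B) = (-1)²·Var(R_A) + (4)²·Var(R_B) + 2·(-1)·(4)·Cov(R_A,R_B)
= 1·31 + 16·27 + -8·20.18 = 301.56
SD(-R_A + 4R_B) = √301.56 ≈ 17.365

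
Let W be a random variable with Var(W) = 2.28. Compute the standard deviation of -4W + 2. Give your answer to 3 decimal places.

Var(-4W + 2) = (-4)²·2.28 = 36.48
sd(-4W + 2) = √36.48 ≈ 6.040

6.040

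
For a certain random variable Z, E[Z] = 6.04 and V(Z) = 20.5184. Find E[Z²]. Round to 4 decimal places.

57.0000

E[Z²] = V(Z) + (E[Z])² = 20.5184 + (6.04)² = 57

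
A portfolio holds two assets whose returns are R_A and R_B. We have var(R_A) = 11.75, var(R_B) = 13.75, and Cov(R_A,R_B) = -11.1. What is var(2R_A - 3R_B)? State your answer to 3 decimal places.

303.950

var(2R_A - 3R_B) = (2)²·var(R_A) + (-3)²·var(R_B) + 2·(2)·(-3)·Cov(R_A,R_B)
= 4·11.75 + 9·13.75 + -12·-11.1 = 303.95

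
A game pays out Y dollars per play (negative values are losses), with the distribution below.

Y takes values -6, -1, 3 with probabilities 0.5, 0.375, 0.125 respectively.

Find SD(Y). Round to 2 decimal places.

E[Y] = (-6)(0.5) + (-1)(0.375) + (3)(0.125) = -3
E[Y²] = (-6)²(0.5) + (-1)²(0.375) + (3)²(0.125) = 19.5
var(Y) = E[Y²] − (E[Y])² = 19.5 − (-3)² = 10.5
SD(Y) = √10.5 ≈ 3.24

3.24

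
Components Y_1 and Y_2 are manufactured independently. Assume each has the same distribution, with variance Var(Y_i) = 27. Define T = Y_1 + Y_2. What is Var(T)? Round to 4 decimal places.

By independence, Var(T) = (1)²Var(Y_1) + (1)²Var(Y_2)
= (1)²·27 + (1)²·27 = 54

54.0000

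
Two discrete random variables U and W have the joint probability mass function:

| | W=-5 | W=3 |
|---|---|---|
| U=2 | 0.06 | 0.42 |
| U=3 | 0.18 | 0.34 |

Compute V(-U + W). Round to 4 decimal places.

12.8064

E[U] = 2.52,  E[W] = 1.08,  E[UW] = 2.28
V(U) = 6.6 − (2.52)² = 0.2496;  V(W) = 12.84 − (1.08)² = 11.6736
cov(U,W) = 2.28 − (2.52)(1.08) = -0.4416
V(-U + W) = (-1)²·0.2496 + (1)²·11.6736 + 2·(-1)·(1)·-0.4416 = 12.8064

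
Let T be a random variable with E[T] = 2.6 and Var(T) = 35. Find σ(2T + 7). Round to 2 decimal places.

11.83

Var(2T + 7) = (2)²·35 = 140
σ(2T + 7) = √140 ≈ 11.83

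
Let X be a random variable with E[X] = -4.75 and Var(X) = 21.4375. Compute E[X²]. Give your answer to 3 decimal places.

E[X²] = Var(X) + (E[X])² = 21.4375 + (-4.75)² = 44

44.000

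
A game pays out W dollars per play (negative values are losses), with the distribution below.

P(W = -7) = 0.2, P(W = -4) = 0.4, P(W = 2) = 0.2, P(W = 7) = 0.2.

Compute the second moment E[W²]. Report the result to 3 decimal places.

E[W²] = (-7)²(0.2) + (-4)²(0.4) + (2)²(0.2) + (7)²(0.2) = 26.8

26.800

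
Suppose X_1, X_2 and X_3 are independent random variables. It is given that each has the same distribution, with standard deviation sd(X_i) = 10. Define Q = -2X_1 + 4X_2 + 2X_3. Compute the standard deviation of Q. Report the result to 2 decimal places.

Var(X_i) = (10)² = 100
By independence, Var(Q) = (-2)²Var(X_1) + (4)²Var(X_2) + (2)²Var(X_3)
= (-2)²·100 + (4)²·100 + (2)²·100 = 2400
sd(Q) = √2400 ≈ 48.99

48.99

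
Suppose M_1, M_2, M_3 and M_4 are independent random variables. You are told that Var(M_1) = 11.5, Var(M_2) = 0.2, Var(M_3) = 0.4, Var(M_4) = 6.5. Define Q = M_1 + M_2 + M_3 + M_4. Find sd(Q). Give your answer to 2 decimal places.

By independence, Var(Q) = (1)²Var(M_1) + (1)²Var(M_2) + (1)²Var(M_3) + (1)²Var(M_4)
= (1)²·11.5 + (1)²·0.2 + (1)²·0.4 + (1)²·6.5 = 18.6
sd(Q) = √18.6 ≈ 4.31

4.31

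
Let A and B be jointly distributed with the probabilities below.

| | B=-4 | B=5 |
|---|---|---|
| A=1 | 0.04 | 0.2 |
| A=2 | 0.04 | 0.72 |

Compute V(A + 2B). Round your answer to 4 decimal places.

24.7776

E[A] = 1.76,  E[B] = 4.28,  E[AB] = 7.72
V(A) = 3.28 − (1.76)² = 0.1824;  V(B) = 24.28 − (4.28)² = 5.9616
Cov(A,B) = 7.72 − (1.76)(4.28) = 0.1872
V(A + 2B) = (1)²·0.1824 + (2)²·5.9616 + 2·(1)·(2)·0.1872 = 24.7776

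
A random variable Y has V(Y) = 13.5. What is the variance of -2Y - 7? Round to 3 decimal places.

V(-2Y - 7) = (-2)²·V(Y) = 4·13.5 = 54

54.000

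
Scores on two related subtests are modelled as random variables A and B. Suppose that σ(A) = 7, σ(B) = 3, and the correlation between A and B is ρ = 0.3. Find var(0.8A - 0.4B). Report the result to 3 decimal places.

var(A) = (7)² = 49;  var(B) = (3)² = 9
Cov(A,B) = ρ·σ(A)·σ(B) = 0.3·7·3 = 6.3
var(0.8A - 0.4B) = (0.8)²·var(A) + (-0.4)²·var(B) + 2·(0.8)·(-0.4)·Cov(A,B)
= 0.64·49 + 0.16·9 + -0.64·6.3 = 28.768

28.768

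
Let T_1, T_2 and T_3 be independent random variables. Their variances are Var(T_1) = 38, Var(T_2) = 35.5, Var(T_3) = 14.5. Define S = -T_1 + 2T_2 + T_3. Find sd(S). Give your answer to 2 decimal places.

By independence, Var(S) = (-1)²Var(T_1) + (2)²Var(T_2) + (1)²Var(T_3)
= (-1)²·38 + (2)²·35.5 + (1)²·14.5 = 194.5
sd(S) = √194.5 ≈ 13.95

13.95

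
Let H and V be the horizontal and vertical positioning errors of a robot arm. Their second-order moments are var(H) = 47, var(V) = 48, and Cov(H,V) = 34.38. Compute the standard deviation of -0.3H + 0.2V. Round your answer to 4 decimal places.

var(-0.3H + 0.2V) = (-0.3)²·var(H) + (0.2)²·var(V) + 2·(-0.3)·(0.2)·Cov(H,V)
= 0.09·47 + 0.04·48 + -0.12·34.38 = 2.0244
σ(-0.3H + 0.2V) = √2.0244 ≈ 1.4228

1.4228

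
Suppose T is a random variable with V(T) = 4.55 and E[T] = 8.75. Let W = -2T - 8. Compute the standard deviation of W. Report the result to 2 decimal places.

4.27

V(-2T - 8) = (-2)²·4.55 = 18.2
σ(W) = √18.2 ≈ 4.27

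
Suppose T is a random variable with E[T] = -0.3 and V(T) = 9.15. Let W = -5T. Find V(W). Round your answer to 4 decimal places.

V(-5T) = (-5)²·V(T) = 25·9.15 = 228.75

228.7500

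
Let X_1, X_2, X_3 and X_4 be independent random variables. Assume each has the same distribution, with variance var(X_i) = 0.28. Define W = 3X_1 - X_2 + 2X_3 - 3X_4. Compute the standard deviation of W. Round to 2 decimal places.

By independence, var(W) = (3)²var(X_1) + (-1)²var(X_2) + (2)²var(X_3) + (-3)²var(X_4)
= (3)²·0.28 + (-1)²·0.28 + (2)²·0.28 + (-3)²·0.28 = 6.44
σ(W) = √6.44 ≈ 2.54

2.54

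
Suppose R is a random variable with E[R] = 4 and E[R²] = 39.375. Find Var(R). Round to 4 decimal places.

Var(R) = 39.375 − (4)² = 23.375

23.3750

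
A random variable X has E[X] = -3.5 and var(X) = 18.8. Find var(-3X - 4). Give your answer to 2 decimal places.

var(-3X - 4) = (-3)²·var(X) = 9·18.8 = 169.2

169.20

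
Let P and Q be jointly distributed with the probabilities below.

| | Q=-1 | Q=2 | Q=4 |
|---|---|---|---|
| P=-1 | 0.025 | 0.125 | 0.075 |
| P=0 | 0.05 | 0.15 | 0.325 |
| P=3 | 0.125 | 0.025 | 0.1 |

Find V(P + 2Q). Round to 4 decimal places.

E[P] = 0.525,  E[Q] = 2.4,  E[PQ] = 0.45
V(P) = 2.475 − (0.525)² = 2.199375;  V(Q) = 9.4 − (2.4)² = 3.64
cov(P,Q) = 0.45 − (0.525)(2.4) = -0.81
V(P + 2Q) = (1)²·2.199375 + (2)²·3.64 + 2·(1)·(2)·-0.81 = 13.519375

13.5194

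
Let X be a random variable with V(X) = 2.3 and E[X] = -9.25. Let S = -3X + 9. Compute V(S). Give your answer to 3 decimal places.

V(-3X + 9) = (-3)²·V(X) = 9·2.3 = 20.7

20.700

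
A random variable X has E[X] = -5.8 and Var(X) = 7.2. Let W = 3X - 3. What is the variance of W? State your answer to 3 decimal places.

Var(3X - 3) = (3)²·Var(X) = 9·7.2 = 64.8

64.800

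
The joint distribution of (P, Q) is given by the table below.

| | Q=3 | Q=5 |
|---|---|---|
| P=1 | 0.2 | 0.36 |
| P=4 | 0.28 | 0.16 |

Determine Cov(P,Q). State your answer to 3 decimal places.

E[P] = 2.32,  E[Q] = 4.04
E[PQ] = 8.96
Cov(P,Q) = E[PQ] − E[P]E[Q] = 8.96 − (2.32)(4.04) = -0.4128

-0.413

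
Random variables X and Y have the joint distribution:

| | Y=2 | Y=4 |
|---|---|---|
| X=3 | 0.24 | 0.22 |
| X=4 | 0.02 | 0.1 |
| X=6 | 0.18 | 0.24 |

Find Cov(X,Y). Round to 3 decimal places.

0.094

E[X] = 4.38,  E[Y] = 3.12
E[XY] = 13.76
Cov(X,Y) = E[XY] − E[X]E[Y] = 13.76 − (4.38)(3.12) = 0.0944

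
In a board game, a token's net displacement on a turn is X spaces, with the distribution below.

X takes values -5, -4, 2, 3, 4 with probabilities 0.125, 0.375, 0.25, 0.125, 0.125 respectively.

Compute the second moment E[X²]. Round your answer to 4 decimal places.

13.2500

E[X²] = (-5)²(0.125) + (-4)²(0.375) + (2)²(0.25) + (3)²(0.125) + (4)²(0.125) = 13.25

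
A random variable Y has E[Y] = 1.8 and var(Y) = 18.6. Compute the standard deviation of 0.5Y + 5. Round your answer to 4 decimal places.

2.1564

var(0.5Y + 5) = (0.5)²·18.6 = 4.65
SD(0.5Y + 5) = √4.65 ≈ 2.1564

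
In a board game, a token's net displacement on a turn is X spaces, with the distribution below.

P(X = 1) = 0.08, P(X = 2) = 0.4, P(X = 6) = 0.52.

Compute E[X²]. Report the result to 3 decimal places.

E[X²] = (1)²(0.08) + (2)²(0.4) + (6)²(0.52) = 20.4

20.400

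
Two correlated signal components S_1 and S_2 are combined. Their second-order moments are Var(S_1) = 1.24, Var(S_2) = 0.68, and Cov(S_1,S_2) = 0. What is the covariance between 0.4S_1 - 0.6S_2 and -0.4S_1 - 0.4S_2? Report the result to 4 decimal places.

-0.0352

Cov(0.4S_1 - 0.6S_2, -0.4S_1 - 0.4S_2) = (0.4)(-0.4)Var(S_1) + (-0.6)(-0.4)Var(S_2) + [(0.4)(-0.4) + (-0.6)(-0.4)]Cov(S_1,S_2)
= -0.16·1.24 + 0.24·0.68 + 0.08·0 = -0.0352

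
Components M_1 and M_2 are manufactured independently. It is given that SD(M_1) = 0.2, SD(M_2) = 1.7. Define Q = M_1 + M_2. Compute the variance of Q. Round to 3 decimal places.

Var(M_1) = 0.04, Var(M_2) = 2.89
By independence, Var(Q) = (1)²Var(M_1) + (1)²Var(M_2)
= (1)²·0.04 + (1)²·2.89 = 2.93

2.930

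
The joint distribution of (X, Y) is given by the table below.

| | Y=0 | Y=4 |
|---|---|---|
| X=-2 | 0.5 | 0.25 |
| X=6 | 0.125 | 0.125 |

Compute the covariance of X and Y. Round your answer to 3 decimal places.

1.000

E[X] = 0,  E[Y] = 1.5
E[XY] = 1
Cov(X,Y) = E[XY] − E[X]E[Y] = 1 − (0)(1.5) = 1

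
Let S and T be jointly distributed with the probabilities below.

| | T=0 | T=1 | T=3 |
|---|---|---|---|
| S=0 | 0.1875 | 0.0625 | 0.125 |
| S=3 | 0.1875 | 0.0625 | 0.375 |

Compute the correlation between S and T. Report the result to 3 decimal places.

0.252

E[S] = 1.875,  E[T] = 1.625
E[ST] = 3.5625
cov(S,T) = E[ST] − E[S]E[T] = 3.5625 − (1.875)(1.625) = 0.515625
var(S) = 2.109375,  var(T) = 1.984375
ρ = 0.515625 / √(2.109375·1.984375) ≈ 0.252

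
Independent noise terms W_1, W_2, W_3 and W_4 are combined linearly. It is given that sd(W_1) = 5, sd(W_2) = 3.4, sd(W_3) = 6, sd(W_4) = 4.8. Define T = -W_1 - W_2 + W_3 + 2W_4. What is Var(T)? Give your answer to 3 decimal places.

Var(W_1) = 25, Var(W_2) = 11.56, Var(W_3) = 36, Var(W_4) = 23.04
By independence, Var(T) = (-1)²Var(W_1) + (-1)²Var(W_2) + (1)²Var(W_3) + (2)²Var(W_4)
= (-1)²·25 + (-1)²·11.56 + (1)²·36 + (2)²·23.04 = 164.72

164.720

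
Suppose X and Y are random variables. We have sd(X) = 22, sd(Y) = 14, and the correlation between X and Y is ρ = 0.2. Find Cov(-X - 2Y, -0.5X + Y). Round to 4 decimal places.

-150.0000

Var(X) = (22)² = 484;  Var(Y) = (14)² = 196
Cov(X,Y) = ρ·sd(X)·sd(Y) = 0.2·22·14 = 61.6
Cov(-X - 2Y, -0.5X + Y) = (-1)(-0.5)Var(X) + (-2)(1)Var(Y) + [(-1)(1) + (-2)(-0.5)]Cov(X,Y)
= 0.5·484 + -2·196 + 0·61.6 = -150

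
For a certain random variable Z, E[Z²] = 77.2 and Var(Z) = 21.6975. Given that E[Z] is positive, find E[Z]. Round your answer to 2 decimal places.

7.45

(E[Z])² = E[Z²] − Var(Z) = 77.2 − 21.6975 = 55.5025
E[Z] = √55.5025 = 7.45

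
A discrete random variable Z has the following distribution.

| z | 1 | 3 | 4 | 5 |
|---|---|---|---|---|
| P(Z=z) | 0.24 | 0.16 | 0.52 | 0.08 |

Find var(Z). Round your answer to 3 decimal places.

E[Z] = (1)(0.24) + (3)(0.16) + (4)(0.52) + (5)(0.08) = 3.2
E[Z²] = (1)²(0.24) + (3)²(0.16) + (4)²(0.52) + (5)²(0.08) = 12
var(Z) = E[Z²] − (E[Z])² = 12 − (3.2)² = 1.76

1.760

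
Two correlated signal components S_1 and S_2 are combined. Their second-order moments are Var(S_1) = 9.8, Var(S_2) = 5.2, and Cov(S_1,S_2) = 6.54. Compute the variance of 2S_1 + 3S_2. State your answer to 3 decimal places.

Var(2S_1 + 3S_2) = (2)²·Var(S_1) + (3)²·Var(S_2) + 2·(2)·(3)·Cov(S_1,S_2)
= 4·9.8 + 9·5.2 + 12·6.54 = 164.48

164.480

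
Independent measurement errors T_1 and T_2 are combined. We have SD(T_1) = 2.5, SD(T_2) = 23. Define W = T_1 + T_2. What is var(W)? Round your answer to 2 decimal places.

var(T_1) = 6.25, var(T_2) = 529
By independence, var(W) = (1)²var(T_1) + (1)²var(T_2)
= (1)²·6.25 + (1)²·529 = 535.25

535.25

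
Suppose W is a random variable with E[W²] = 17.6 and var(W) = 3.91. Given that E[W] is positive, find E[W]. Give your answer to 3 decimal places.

3.700

(E[W])² = E[W²] − var(W) = 17.6 − 3.91 = 13.69
E[W] = √13.69 = 3.7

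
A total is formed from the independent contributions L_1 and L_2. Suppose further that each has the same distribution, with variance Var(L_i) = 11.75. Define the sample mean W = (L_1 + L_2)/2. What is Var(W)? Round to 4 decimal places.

By independence, Var(W) = (0.5)²Var(L_1) + (0.5)²Var(L_2)
= (0.5)²·11.75 + (0.5)²·11.75 = 5.875

5.8750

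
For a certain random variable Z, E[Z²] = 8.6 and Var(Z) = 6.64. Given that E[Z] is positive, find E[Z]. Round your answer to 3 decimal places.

1.400

(E[Z])² = E[Z²] − Var(Z) = 8.6 − 6.64 = 1.96
E[Z] = √1.96 = 1.4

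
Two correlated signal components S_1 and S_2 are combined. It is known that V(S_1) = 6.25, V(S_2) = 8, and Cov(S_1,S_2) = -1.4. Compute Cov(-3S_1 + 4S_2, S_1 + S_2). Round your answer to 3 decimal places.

11.850

Cov(-3S_1 + 4S_2, S_1 + S_2) = (-3)(1)V(S_1) + (4)(1)V(S_2) + [(-3)(1) + (4)(1)]Cov(S_1,S_2)
= -3·6.25 + 4·8 + 1·-1.4 = 11.85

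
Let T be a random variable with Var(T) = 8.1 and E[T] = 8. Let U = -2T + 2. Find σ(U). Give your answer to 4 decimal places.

5.6921

Var(-2T + 2) = (-2)²·8.1 = 32.4
σ(U) = √32.4 ≈ 5.6921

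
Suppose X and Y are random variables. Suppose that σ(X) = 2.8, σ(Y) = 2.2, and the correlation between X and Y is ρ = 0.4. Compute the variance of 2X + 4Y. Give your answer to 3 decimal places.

148.224

V(X) = (2.8)² = 7.84;  V(Y) = (2.2)² = 4.84
cov(X,Y) = ρ·σ(X)·σ(Y) = 0.4·2.8·2.2 = 2.464
V(2X + 4Y) = (2)²·V(X) + (4)²·V(Y) + 2·(2)·(4)·cov(X,Y)
= 4·7.84 + 16·4.84 + 16·2.464 = 148.224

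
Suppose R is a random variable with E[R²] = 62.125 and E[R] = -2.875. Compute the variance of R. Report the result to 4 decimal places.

var(R) = 62.125 − (-2.875)² = 53.859375

53.8594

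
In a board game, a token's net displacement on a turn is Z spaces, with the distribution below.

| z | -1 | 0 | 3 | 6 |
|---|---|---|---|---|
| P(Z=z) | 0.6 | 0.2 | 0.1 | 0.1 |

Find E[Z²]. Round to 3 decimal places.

E[Z²] = (-1)²(0.6) + (0)²(0.2) + (3)²(0.1) + (6)²(0.1) = 5.1

5.100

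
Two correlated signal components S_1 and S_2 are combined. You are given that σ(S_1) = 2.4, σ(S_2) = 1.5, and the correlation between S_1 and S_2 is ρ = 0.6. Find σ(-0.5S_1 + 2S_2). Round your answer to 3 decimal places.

2.474

var(S_1) = (2.4)² = 5.76;  var(S_2) = (1.5)² = 2.25
Cov(S_1,S_2) = ρ·σ(S_1)·σ(S_2) = 0.6·2.4·1.5 = 2.16
var(-0.5S_1 + 2S_2) = (-0.5)²·var(S_1) + (2)²·var(S_2) + 2·(-0.5)·(2)·Cov(S_1,S_2)
= 0.25·5.76 + 4·2.25 + -2·2.16 = 6.12
σ(-0.5S_1 + 2S_2) = √6.12 ≈ 2.474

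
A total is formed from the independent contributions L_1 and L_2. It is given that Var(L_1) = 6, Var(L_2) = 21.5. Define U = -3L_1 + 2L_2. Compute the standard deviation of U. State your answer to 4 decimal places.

By independence, Var(U) = (-3)²Var(L_1) + (2)²Var(L_2)
= (-3)²·6 + (2)²·21.5 = 140
SD(U) = √140 ≈ 11.8322

11.8322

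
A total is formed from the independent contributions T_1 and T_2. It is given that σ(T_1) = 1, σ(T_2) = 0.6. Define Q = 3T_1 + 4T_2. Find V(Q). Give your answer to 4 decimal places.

V(T_1) = 1, V(T_2) = 0.36
By independence, V(Q) = (3)²V(T_1) + (4)²V(T_2)
= (3)²·1 + (4)²·0.36 = 14.76

14.7600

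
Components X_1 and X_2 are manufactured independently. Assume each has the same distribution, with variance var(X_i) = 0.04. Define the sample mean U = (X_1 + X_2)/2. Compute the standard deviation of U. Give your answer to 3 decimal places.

0.141

By independence, var(U) = (0.5)²var(X_1) + (0.5)²var(X_2)
= (0.5)²·0.04 + (0.5)²·0.04 = 0.02
SD(U) = √0.02 ≈ 0.141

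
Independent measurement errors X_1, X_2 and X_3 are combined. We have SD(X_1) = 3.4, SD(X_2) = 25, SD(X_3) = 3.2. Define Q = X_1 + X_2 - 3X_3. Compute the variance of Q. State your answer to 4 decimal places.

728.7200

V(X_1) = 11.56, V(X_2) = 625, V(X_3) = 10.24
By independence, V(Q) = (1)²V(X_1) + (1)²V(X_2) + (-3)²V(X_3)
= (1)²·11.56 + (1)²·625 + (-3)²·10.24 = 728.72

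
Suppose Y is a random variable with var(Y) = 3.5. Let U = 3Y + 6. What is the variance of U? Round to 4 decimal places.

var(3Y + 6) = (3)²·var(Y) = 9·3.5 = 31.5

31.5000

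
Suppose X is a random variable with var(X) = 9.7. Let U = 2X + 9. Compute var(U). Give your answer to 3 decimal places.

38.800

var(2X + 9) = (2)²·var(X) = 4·9.7 = 38.8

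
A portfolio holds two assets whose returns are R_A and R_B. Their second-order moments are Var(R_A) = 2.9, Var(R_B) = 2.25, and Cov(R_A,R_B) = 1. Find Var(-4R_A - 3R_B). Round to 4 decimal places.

90.6500

Var(-4R_A - 3R_B) = (-4)²·Var(R_A) + (-3)²·Var(R_B) + 2·(-4)·(-3)·Cov(R_A,R_B)
= 16·2.9 + 9·2.25 + 24·1 = 90.65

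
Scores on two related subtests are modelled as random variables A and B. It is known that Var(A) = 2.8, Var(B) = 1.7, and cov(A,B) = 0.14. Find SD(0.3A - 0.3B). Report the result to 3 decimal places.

0.616

Var(0.3A - 0.3B) = (0.3)²·Var(A) + (-0.3)²·Var(B) + 2·(0.3)·(-0.3)·cov(A,B)
= 0.09·2.8 + 0.09·1.7 + -0.18·0.14 = 0.3798
SD(0.3A - 0.3B) = √0.3798 ≈ 0.616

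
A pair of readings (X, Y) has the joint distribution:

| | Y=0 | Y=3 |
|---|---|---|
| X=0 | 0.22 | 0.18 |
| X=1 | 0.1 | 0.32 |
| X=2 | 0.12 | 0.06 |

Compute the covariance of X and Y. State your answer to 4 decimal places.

0.0096

E[X] = 0.78,  E[Y] = 1.68
E[XY] = 1.32
cov(X,Y) = E[XY] − E[X]E[Y] = 1.32 − (0.78)(1.68) = 0.0096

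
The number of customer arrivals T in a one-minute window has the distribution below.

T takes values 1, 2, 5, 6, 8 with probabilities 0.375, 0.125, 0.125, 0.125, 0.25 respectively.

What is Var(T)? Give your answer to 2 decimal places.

E[T] = (1)(0.375) + (2)(0.125) + (5)(0.125) + (6)(0.125) + (8)(0.25) = 4
E[T²] = (1)²(0.375) + (2)²(0.125) + (5)²(0.125) + (6)²(0.125) + (8)²(0.25) = 24.5
Var(T) = E[T²] − (E[T])² = 24.5 − (4)² = 8.5

8.50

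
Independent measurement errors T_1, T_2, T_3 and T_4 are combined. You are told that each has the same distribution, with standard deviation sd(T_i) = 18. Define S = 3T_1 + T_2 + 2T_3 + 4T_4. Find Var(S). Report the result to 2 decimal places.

9720.00

Var(T_i) = (18)² = 324
By independence, Var(S) = (3)²Var(T_1) + (1)²Var(T_2) + (2)²Var(T_3) + (4)²Var(T_4)
= (3)²·324 + (1)²·324 + (2)²·324 + (4)²·324 = 9720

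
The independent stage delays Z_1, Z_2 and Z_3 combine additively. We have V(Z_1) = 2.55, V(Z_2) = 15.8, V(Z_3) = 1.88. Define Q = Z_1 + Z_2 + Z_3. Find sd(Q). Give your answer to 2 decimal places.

By independence, V(Q) = (1)²V(Z_1) + (1)²V(Z_2) + (1)²V(Z_3)
= (1)²·2.55 + (1)²·15.8 + (1)²·1.88 = 20.23
sd(Q) = √20.23 ≈ 4.50

4.50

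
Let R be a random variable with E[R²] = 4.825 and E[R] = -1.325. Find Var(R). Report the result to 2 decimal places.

3.07

Var(R) = 4.825 − (-1.325)² = 3.069375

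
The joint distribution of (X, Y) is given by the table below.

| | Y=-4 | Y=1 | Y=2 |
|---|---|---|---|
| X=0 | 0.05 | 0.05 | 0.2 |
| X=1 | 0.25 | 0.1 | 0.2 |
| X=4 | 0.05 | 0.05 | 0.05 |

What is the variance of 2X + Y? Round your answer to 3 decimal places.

E[X] = 1.15,  E[Y] = -0.3,  E[XY] = -0.7
Var(X) = 2.95 − (1.15)² = 1.6275;  Var(Y) = 7.6 − (-0.3)² = 7.51
Cov(X,Y) = -0.7 − (1.15)(-0.3) = -0.355
Var(2X + Y) = (2)²·1.6275 + (1)²·7.51 + 2·(2)·(1)·-0.355 = 12.6

12.600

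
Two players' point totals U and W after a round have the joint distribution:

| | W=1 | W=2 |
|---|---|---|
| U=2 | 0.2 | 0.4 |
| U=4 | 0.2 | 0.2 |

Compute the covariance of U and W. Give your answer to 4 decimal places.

-0.0800

E[U] = 2.8,  E[W] = 1.6
E[UW] = 4.4
Cov(U,W) = E[UW] − E[U]E[W] = 4.4 − (2.8)(1.6) = -0.08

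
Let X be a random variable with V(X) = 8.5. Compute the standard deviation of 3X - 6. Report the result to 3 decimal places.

8.746

V(3X - 6) = (3)²·8.5 = 76.5
σ(3X - 6) = √76.5 ≈ 8.746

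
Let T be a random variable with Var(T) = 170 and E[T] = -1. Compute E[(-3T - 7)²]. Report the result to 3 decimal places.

E[-3T - 7] = -3·-1 − 7 = -4
Var(-3T - 7) = (-3)²·170 = 1530
E[(-3T - 7)²] = Var((-3T - 7)) + (E[(-3T - 7)])² = 1530 + (-4)² = 1546

1546.000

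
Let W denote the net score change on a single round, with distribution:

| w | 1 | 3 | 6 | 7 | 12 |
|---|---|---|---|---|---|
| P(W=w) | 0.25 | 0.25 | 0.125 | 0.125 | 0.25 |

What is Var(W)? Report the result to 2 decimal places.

E[W] = (1)(0.25) + (3)(0.25) + (6)(0.125) + (7)(0.125) + (12)(0.25) = 5.625
E[W²] = (1)²(0.25) + (3)²(0.25) + (6)²(0.125) + (7)²(0.125) + (12)²(0.25) = 49.125
Var(W) = E[W²] − (E[W])² = 49.125 − (5.625)² = 17.484375

17.48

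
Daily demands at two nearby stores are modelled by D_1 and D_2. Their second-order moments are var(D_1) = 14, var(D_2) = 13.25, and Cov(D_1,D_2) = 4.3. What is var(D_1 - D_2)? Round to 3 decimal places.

18.650

var(D_1 - D_2) = (1)²·var(D_1) + (-1)²·var(D_2) + 2·(1)·(-1)·Cov(D_1,D_2)
= 1·14 + 1·13.25 + -2·4.3 = 18.65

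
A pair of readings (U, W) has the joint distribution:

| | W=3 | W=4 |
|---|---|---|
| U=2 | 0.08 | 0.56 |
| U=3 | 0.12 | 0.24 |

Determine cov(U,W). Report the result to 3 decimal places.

E[U] = 2.36,  E[W] = 3.8
E[UW] = 8.92
cov(U,W) = E[UW] − E[U]E[W] = 8.92 − (2.36)(3.8) = -0.048

-0.048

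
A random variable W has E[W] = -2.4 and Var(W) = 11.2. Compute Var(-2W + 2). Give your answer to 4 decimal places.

44.8000

Var(-2W + 2) = (-2)²·Var(W) = 4·11.2 = 44.8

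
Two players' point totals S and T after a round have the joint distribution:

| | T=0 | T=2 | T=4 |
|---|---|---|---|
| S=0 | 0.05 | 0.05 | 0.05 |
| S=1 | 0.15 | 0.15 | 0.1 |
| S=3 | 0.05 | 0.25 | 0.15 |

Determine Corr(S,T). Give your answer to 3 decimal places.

0.186

E[S] = 1.75,  E[T] = 2.1
E[ST] = 4
cov(S,T) = E[ST] − E[S]E[T] = 4 − (1.75)(2.1) = 0.325
V(S) = 1.3875,  V(T) = 2.19
ρ = 0.325 / √(1.3875·2.19) ≈ 0.186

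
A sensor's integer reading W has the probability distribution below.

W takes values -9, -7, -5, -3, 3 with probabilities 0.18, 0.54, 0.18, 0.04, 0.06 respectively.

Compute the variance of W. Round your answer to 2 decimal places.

E[W] = (-9)(0.18) + (-7)(0.54) + (-5)(0.18) + (-3)(0.04) + (3)(0.06) = -6.24
E[W²] = (-9)²(0.18) + (-7)²(0.54) + (-5)²(0.18) + (-3)²(0.04) + (3)²(0.06) = 46.44
Var(W) = E[W²] − (E[W])² = 46.44 − (-6.24)² = 7.5024

7.50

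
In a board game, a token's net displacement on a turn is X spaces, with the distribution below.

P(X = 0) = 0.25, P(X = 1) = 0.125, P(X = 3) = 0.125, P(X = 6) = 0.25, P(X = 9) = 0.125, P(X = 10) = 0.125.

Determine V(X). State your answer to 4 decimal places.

13.7344

E[X] = (0)(0.25) + (1)(0.125) + (3)(0.125) + (6)(0.25) + (9)(0.125) + (10)(0.125) = 4.375
E[X²] = (0)²(0.25) + (1)²(0.125) + (3)²(0.125) + (6)²(0.25) + (9)²(0.125) + (10)²(0.125) = 32.875
V(X) = E[X²] − (E[X])² = 32.875 − (4.375)² = 13.734375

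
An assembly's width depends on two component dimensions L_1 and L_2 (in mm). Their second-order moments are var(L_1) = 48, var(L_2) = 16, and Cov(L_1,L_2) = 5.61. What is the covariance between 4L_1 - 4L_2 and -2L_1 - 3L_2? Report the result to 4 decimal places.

-214.4400

Cov(4L_1 - 4L_2, -2L_1 - 3L_2) = (4)(-2)var(L_1) + (-4)(-3)var(L_2) + [(4)(-3) + (-4)(-2)]Cov(L_1,L_2)
= -8·48 + 12·16 + -4·5.61 = -214.44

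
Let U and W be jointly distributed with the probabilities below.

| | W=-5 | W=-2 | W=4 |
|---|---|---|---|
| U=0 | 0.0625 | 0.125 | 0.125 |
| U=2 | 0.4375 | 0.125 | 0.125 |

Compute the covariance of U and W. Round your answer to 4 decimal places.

-1.1250

E[U] = 1.375,  E[W] = -2
E[UW] = -3.875
cov(U,W) = E[UW] − E[U]E[W] = -3.875 − (1.375)(-2) = -1.125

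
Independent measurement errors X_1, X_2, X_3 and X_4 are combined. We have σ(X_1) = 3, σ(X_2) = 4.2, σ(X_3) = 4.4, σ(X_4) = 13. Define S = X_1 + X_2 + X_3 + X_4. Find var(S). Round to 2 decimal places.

var(X_1) = 9, var(X_2) = 17.64, var(X_3) = 19.36, var(X_4) = 169
By independence, var(S) = (1)²var(X_1) + (1)²var(X_2) + (1)²var(X_3) + (1)²var(X_4)
= (1)²·9 + (1)²·17.64 + (1)²·19.36 + (1)²·169 = 215

215.00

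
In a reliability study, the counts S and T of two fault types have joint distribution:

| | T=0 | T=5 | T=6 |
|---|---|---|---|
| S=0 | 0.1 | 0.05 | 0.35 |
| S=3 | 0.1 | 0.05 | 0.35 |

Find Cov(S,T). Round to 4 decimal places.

E[S] = 1.5,  E[T] = 4.7
E[ST] = 7.05
Cov(S,T) = E[ST] − E[S]E[T] = 7.05 − (1.5)(4.7) = 0

0.0000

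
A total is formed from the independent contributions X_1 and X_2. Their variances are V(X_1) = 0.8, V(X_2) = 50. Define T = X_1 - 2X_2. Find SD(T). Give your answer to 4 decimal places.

By independence, V(T) = (1)²V(X_1) + (-2)²V(X_2)
= (1)²·0.8 + (-2)²·50 = 200.8
SD(T) = √200.8 ≈ 14.1704

14.1704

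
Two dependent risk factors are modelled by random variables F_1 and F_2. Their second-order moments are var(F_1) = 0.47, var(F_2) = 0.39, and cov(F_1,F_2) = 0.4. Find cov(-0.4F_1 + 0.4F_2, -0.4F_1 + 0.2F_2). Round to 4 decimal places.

cov(-0.4F_1 + 0.4F_2, -0.4F_1 + 0.2F_2) = (-0.4)(-0.4)var(F_1) + (0.4)(0.2)var(F_2) + [(-0.4)(0.2) + (0.4)(-0.4)]cov(F_1,F_2)
= 0.16·0.47 + 0.08·0.39 + -0.24·0.4 = 0.0104

0.0104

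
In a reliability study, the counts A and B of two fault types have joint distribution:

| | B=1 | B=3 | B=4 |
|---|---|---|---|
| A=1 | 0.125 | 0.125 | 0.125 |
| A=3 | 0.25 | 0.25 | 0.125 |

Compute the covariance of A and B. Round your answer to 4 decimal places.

-0.1250

E[A] = 2.25,  E[B] = 2.5
E[AB] = 5.5
cov(A,B) = E[AB] − E[A]E[B] = 5.5 − (2.25)(2.5) = -0.125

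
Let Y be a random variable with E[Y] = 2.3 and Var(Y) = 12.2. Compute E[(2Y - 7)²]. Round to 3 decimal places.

E[2Y - 7] = 2·2.3 − 7 = -2.4
Var(2Y - 7) = (2)²·12.2 = 48.8
E[(2Y - 7)²] = Var((2Y - 7)) + (E[(2Y - 7)])² = 48.8 + (-2.4)² = 54.56

54.560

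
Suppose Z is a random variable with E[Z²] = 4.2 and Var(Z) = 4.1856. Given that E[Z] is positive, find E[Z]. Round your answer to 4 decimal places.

(E[Z])² = E[Z²] − Var(Z) = 4.2 − 4.1856 = 0.0144
E[Z] = √0.0144 = 0.12

0.1200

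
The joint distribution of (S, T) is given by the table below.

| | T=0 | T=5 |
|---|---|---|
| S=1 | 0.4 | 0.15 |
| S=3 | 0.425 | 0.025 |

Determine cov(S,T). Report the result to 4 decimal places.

E[S] = 1.9,  E[T] = 0.875
E[ST] = 1.125
cov(S,T) = E[ST] − E[S]E[T] = 1.125 − (1.9)(0.875) = -0.5375

-0.5375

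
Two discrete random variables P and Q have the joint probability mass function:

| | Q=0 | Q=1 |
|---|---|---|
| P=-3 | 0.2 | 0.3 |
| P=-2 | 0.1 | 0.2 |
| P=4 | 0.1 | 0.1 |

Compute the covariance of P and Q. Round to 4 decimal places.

E[P] = -1.3,  E[Q] = 0.6
E[PQ] = -0.9
cov(P,Q) = E[PQ] − E[P]E[Q] = -0.9 − (-1.3)(0.6) = -0.12

-0.1200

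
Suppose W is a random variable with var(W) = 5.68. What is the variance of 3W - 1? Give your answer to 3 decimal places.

var(3W - 1) = (3)²·var(W) = 9·5.68 = 51.12

51.120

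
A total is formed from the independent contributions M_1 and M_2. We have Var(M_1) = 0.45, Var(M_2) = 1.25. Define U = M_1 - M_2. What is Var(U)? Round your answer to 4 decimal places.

1.7000

By independence, Var(U) = (1)²Var(M_1) + (-1)²Var(M_2)
= (1)²·0.45 + (-1)²·1.25 = 1.7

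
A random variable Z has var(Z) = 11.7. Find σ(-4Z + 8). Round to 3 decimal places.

13.682

var(-4Z + 8) = (-4)²·11.7 = 187.2
σ(-4Z + 8) = √187.2 ≈ 13.682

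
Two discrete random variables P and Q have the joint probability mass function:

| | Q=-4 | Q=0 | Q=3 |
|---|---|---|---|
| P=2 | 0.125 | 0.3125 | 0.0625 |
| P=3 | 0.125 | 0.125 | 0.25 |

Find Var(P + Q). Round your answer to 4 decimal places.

7.6211

E[P] = 2.5,  E[Q] = -0.0625,  E[PQ] = 0.125
Var(P) = 6.5 − (2.5)² = 0.25;  Var(Q) = 6.8125 − (-0.0625)² = 6.80859375
cov(P,Q) = 0.125 − (2.5)(-0.0625) = 0.28125
Var(P + Q) = (1)²·0.25 + (1)²·6.80859375 + 2·(1)·(1)·0.28125 = 7.62109375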